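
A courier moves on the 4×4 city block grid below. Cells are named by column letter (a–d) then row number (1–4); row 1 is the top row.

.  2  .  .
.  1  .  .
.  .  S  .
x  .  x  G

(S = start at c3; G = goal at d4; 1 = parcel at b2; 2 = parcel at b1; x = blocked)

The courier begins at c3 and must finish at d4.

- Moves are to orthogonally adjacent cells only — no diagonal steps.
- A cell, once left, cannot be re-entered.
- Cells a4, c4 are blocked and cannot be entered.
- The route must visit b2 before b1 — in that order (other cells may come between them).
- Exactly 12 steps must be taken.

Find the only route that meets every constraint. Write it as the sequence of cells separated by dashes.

The waypoints must appear in the order b2, b1, with no cell reused.
Route from c3: up to c2, left to b2, down to b3, left to a3, 2× up (reaching a1), 3× right (reaching d1), 3× down (reaching d4) — 12 moves in all.
Check: order respected (1 at step 2, 2 at step 7); 12 moves as required.

c3 - c2 - b2 - b3 - a3 - a2 - a1 - b1 - c1 - d1 - d2 - d3 - d4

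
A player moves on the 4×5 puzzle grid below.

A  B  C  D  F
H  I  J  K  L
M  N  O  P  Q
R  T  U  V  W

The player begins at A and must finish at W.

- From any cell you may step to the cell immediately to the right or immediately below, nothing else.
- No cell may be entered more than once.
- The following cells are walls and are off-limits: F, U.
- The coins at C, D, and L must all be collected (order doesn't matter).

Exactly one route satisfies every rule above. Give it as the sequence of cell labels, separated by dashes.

Moves only go right or down, so the column and row indices never decrease.
Route from A: right 3 to D, down 1 to K, right 1 to L, down 2 to W — 7 moves in all.
Check: all required cells visited.

A - B - C - D - K - L - Q - W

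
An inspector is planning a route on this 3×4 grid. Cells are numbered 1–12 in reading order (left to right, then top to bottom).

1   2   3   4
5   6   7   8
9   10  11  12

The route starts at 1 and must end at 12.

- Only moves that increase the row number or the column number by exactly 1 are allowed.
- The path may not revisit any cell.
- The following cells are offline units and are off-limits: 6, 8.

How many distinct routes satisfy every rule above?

2

A right/down-only route from 1 to 12 makes exactly 2 down-moves and 3 right-moves in some order.
With no other constraints that would be C(5,2) = 10 routes.
Subtract routes through each blocked cell (inclusion–exclusion for overlaps): − through 6: 6 − through 8: 4 + through 6&8: 2 → 2.
That gives 2 routes.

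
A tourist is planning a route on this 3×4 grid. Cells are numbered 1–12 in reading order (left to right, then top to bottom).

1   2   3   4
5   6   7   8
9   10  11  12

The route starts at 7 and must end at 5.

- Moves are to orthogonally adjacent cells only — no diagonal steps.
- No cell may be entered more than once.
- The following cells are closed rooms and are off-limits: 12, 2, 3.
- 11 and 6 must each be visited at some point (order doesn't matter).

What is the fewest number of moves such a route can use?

Any route passes through 11 and 6 in some order between 7 and 5. Summing Manhattan distances along each leg and taking the cheapest ordering (7 → 11 → 6 → 5) gives a lower bound of 1 + 2 + 1 = 4 moves.
A route of 4 moves achieves this: 7 → 11 → 10 → 6 → 5.
Since 4 matches the lower bound, it is optimal.

4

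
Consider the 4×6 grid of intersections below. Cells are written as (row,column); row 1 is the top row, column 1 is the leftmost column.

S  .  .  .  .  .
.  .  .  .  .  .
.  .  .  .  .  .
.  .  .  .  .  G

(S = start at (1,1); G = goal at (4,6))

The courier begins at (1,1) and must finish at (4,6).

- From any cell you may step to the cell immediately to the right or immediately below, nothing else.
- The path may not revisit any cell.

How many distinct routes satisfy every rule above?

A right/down-only route from (1,1) to (4,6) makes exactly 3 down-moves and 5 right-moves in some order.
With no other constraints that would be C(8,3) = 56 routes.
That gives 56 routes.

56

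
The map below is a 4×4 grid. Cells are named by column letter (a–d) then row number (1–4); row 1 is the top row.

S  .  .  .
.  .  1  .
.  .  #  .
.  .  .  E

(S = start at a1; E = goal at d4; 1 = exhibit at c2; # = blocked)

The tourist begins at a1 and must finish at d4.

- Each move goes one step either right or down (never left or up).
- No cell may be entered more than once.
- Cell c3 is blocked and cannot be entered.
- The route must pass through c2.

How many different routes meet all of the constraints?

3

A right/down-only route from a1 to d4 makes exactly 3 down-moves and 3 right-moves in some order.
With no other constraints that would be C(6,3) = 20 routes.
Split at c2 and multiply the segment counts (each segment already excludes blocked cells): a1→c2: 3; c2→d4: 1; product = 3.
That gives 3 routes.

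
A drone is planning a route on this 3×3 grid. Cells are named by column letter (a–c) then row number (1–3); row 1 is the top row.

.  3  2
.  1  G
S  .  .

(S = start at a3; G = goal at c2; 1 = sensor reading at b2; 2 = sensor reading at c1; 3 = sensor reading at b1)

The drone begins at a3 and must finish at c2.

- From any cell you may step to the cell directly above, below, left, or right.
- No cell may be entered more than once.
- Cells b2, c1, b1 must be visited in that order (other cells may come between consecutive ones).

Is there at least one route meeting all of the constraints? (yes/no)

no

Ignoring the required order, 3 revisit-free routes from a3 to c2 pass through all of b2, c1, and b1; the waypoint orders that occur are b2 → b1 → c1 (3) — never b2 → c1 → b1.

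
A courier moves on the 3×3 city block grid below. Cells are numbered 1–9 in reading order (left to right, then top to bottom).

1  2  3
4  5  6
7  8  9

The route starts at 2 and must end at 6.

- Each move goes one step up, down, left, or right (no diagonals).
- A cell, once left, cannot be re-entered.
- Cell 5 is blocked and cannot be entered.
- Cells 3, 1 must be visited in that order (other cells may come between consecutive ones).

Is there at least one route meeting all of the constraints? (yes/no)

no

Even ignoring the required order, no revisit-free route from 2 to 6 manages to pass through all of 3 and 1: branching out from 2, every path either misses one of them or, having collected them, can no longer reach 6 without re-entering a cell.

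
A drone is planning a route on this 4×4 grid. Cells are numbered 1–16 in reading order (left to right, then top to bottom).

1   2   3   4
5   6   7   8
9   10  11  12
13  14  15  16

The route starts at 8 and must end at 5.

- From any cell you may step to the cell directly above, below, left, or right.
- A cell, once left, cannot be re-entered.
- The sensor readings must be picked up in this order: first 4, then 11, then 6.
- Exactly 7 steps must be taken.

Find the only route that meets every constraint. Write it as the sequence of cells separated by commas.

The waypoints must appear in the order 4, 11, 6, with no cell reused.
Route from 8: up to 4, left to 3, 2× down (reaching 11), left to 10, up to 6, left to 5 — 7 moves in all.
Check: order respected (4 at step 1, 11 at step 4, 6 at step 6); 7 moves as required.

8, 4, 3, 7, 11, 10, 6, 5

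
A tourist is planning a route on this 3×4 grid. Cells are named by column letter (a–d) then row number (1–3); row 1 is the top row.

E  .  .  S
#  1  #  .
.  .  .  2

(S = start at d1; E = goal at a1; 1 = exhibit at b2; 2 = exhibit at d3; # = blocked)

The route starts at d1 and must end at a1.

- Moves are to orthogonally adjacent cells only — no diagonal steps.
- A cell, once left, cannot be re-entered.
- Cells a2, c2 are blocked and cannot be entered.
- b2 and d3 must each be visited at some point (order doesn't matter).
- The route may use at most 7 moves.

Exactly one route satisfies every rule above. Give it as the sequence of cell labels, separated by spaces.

The 7-move cap with required stops at b2, d3 leaves no slack for detours.
Route from d1: 2× down (reaching d3), 2× left (reaching b3), 2× up (reaching b1), left to a1 — 7 moves in all.
Check: all required cells visited; 7 ≤ 7 moves.

d1 d2 d3 c3 b3 b2 b1 a1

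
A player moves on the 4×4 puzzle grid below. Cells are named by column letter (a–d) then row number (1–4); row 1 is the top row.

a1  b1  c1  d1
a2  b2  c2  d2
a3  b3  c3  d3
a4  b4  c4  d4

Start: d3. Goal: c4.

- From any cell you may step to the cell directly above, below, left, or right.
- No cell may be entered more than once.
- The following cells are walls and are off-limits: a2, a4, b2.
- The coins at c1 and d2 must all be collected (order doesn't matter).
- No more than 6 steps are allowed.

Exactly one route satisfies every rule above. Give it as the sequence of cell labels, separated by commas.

The 6-move cap with required stops at c1, d2 leaves no slack for detours.
Route from d3: 2× up (reaching d1), left to c1, 3× down (reaching c4) — 6 moves in all.
Check: all required cells visited; 6 ≤ 6 moves.

d3, d2, d1, c1, c2, c3, c4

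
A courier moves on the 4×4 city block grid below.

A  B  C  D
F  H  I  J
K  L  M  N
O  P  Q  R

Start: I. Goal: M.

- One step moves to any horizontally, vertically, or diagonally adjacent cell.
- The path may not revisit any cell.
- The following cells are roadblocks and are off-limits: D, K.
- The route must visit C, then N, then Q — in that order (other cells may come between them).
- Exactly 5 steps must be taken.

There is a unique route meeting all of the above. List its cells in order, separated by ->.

The waypoints must appear in the order C, N, Q, with no cell reused.
Route from I: up to C, down-right to J, down to N, down-left to Q, up to M — 5 moves in all.
Check: order respected (C at step 1, N at step 3, Q at step 4); 5 moves as required.

I -> C -> J -> N -> Q -> M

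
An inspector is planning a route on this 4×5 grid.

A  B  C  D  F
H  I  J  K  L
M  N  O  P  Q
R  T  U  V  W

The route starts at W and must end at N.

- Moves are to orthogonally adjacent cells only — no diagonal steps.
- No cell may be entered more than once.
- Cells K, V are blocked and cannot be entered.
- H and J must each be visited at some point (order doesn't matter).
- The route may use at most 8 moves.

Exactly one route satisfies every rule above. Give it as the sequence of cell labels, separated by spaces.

W Q P O J I H M N

The 8-move cap with required stops at H, J leaves no slack for detours.
Route from W: up to Q, 2× left (reaching O), up to J, 2× left (reaching H), down to M, right to N — 8 moves in all.
Check: all required cells visited; 8 ≤ 8 moves.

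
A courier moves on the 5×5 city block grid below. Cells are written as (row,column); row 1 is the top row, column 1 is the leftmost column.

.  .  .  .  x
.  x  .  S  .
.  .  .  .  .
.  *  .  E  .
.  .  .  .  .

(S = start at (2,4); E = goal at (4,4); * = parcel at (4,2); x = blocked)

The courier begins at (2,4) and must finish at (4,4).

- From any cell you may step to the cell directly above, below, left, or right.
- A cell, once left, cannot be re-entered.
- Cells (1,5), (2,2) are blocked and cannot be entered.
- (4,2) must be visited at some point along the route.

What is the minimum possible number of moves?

Any route passes through (4,2) somewhere between (2,4) and (4,4). Summing Manhattan distances along the two legs ((2,4) → (4,2) → (4,4)) gives a lower bound of 4 + 2 = 6 moves.
A route of 6 moves achieves this: (2,4) → (3,4) → (3,3) → (3,2) → (4,2) → (4,3) → (4,4).
Since 6 matches the lower bound, it is optimal.

6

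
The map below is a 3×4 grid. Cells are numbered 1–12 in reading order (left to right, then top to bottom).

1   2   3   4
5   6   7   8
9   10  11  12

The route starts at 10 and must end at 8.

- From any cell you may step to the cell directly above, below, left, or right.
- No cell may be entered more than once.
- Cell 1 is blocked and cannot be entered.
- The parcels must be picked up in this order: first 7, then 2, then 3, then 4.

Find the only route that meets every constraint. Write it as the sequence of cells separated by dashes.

10 - 11 - 7 - 6 - 2 - 3 - 4 - 8

The waypoints must appear in the order 7, 2, 3, 4, with no cell reused.
Route from 10: right 1 to 11, up 1 to 7, left 1 to 6, up 1 to 2, right 2 to 4, down 1 to 8 — 7 moves in all.
Check: order respected (7 at step 2, 2 at step 4, 3 at step 5, 4 at step 6).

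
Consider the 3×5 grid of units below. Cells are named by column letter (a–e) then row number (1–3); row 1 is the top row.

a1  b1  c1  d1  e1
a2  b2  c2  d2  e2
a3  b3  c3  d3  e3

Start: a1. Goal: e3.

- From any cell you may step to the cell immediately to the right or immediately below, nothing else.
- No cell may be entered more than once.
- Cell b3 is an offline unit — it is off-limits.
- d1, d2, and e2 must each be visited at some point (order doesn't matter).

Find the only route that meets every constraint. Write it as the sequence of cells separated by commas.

Moves only go right or down, so the column and row indices never decrease.
Route from a1: 3× right (reaching d1), down to d2, right to e2, down to e3 — 6 moves in all.
Check: all required cells visited.

a1, b1, c1, d1, d2, e2, e3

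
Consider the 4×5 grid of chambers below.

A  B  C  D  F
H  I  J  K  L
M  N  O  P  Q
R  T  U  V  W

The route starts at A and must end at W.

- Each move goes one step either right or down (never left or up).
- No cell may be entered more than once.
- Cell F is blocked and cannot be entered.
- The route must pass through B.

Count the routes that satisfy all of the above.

A right/down-only route from A to W makes exactly 3 down-moves and 4 right-moves in some order.
With no other constraints that would be C(7,3) = 35 routes.
Split at B and multiply the segment counts (each segment already excludes blocked cells): A→B: 1; B→W: 19; product = 19.
That gives 19 routes.

19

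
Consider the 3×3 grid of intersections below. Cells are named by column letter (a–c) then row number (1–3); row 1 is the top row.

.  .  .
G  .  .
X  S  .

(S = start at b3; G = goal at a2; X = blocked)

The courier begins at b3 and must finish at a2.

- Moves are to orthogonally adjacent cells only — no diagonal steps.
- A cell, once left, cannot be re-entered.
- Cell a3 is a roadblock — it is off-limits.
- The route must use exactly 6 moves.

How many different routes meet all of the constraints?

Need simple routes of exactly 6 moves from b3 to a2 (Manhattan distance 2, so 2 moves are spent on a detour and 2 undoing it).
Enumerating: b3 b2 c2 c1 b1 a1 a2 | b3 c3 c2 c1 b1 b2 a2 | b3 c3 c2 c1 b1 a1 a2 | b3 c3 c2 b2 b1 a1 a2.
That gives 4 routes.

4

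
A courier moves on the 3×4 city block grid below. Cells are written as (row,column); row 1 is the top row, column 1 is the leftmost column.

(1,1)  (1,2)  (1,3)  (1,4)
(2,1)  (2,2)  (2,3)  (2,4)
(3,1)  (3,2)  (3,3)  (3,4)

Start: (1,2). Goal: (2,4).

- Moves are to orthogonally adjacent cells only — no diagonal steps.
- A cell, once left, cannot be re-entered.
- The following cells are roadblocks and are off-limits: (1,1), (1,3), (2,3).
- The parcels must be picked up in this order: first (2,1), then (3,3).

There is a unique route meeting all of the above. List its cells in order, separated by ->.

(1,2) -> (2,2) -> (2,1) -> (3,1) -> (3,2) -> (3,3) -> (3,4) -> (2,4)

The waypoints must appear in the order (2,1), (3,3), with no cell reused.
Route from (1,2): down 1 to (2,2), left 1 to (2,1), down 1 to (3,1), right 3 to (3,4), up 1 to (2,4) — 7 moves in all.
Check: order respected ((2,1) at step 2, (3,3) at step 5).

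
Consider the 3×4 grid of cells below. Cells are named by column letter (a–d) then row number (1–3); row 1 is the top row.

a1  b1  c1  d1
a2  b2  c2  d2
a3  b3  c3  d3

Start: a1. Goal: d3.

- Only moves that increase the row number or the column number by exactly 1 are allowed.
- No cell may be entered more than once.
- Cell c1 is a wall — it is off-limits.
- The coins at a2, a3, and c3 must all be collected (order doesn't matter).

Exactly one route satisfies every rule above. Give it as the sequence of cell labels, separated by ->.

Moves only go right or down, so the column and row indices never decrease.
Route from a1: down 2 to a3, right 3 to d3 — 5 moves in all.
Check: all required cells visited.

a1 -> a2 -> a3 -> b3 -> c3 -> d3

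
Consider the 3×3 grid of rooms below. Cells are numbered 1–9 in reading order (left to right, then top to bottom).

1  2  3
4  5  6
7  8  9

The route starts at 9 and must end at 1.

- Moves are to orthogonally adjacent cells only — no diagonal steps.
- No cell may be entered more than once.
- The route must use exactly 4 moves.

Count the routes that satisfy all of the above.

6

Need simple routes of exactly 4 moves from 9 to 1 (Manhattan distance 4, so 0 moves are spent on a detour and 0 undoing it).
Enumerating: 9 6 3 2 1 | 9 6 5 2 1 | 9 6 5 4 1 | 9 8 5 2 1 | 9 8 5 4 1 | 9 8 7 4 1.
That gives 6 routes.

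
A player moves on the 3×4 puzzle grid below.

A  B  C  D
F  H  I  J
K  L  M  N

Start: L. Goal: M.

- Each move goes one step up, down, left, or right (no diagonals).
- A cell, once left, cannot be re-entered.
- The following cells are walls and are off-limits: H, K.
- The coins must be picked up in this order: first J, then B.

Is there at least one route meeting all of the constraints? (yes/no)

no

Every way from L to J runs through M — but M is where the route must end, so it would be entered once on the way to J and again at the finish.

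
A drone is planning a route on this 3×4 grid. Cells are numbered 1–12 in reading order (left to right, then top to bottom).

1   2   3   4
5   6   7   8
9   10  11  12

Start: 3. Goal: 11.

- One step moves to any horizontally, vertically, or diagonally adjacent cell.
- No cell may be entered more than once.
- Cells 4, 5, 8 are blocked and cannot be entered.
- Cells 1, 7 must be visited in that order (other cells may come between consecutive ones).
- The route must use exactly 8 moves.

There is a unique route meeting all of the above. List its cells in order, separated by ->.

3 -> 2 -> 1 -> 6 -> 9 -> 10 -> 7 -> 12 -> 11

The waypoints must appear in the order 1, 7, with no cell reused.
Route from 3: left 2 to 1, down-right 1 to 6, down-left 1 to 9, right 1 to 10, up-right 1 to 7, down-right 1 to 12, left 1 to 11 — 8 moves in all.
Check: order respected (1 at step 2, 7 at step 6); 8 moves as required.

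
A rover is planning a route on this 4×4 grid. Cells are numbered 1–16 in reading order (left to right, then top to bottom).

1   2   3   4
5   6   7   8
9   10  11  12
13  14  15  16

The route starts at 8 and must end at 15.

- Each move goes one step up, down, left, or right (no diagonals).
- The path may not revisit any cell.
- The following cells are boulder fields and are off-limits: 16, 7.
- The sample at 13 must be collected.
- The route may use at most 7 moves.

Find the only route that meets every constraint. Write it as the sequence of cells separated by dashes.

Any route must reach 13 and still end at 15 within 7 moves, so the order of the required stops is forced.
Route from 8: down 1 to 12, left 3 to 9, down 1 to 13, right 2 to 15 — 7 moves in all.
Check: all required cells visited; 7 ≤ 7 moves.

8 - 12 - 11 - 10 - 9 - 13 - 14 - 15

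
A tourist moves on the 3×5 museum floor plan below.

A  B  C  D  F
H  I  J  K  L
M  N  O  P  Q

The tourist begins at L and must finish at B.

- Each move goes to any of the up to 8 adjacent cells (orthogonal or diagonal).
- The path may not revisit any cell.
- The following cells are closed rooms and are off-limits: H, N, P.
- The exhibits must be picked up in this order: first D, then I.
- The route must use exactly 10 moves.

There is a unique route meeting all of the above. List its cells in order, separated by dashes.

The waypoints must appear in the order D, I, with no cell reused.
Route from L: down 1 to Q, up-left 1 to K, up-right 1 to F, left 2 to C, down 2 to O, up-left 2 to A, right 1 to B — 10 moves in all.
Check: order respected (D at step 4, I at step 8); 10 moves as required.

L - Q - K - F - D - C - J - O - I - A - B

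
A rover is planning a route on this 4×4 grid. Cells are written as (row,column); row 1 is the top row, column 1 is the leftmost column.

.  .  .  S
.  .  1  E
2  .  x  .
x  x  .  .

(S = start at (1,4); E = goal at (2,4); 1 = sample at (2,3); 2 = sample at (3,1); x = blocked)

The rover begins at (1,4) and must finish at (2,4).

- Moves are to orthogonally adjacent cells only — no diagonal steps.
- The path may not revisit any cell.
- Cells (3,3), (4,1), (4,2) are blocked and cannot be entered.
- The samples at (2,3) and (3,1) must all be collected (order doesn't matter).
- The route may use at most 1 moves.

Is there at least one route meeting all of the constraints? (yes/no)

no

Even ignoring the no-revisit rule, getting from (1,4) to (2,4), taking the cheapest ordering (1,4) → (2,3) → (3,1) → (2,4) needs at least 2 + 3 + 4 = 9 moves (Manhattan distance per leg), which exceeds the 1-move limit.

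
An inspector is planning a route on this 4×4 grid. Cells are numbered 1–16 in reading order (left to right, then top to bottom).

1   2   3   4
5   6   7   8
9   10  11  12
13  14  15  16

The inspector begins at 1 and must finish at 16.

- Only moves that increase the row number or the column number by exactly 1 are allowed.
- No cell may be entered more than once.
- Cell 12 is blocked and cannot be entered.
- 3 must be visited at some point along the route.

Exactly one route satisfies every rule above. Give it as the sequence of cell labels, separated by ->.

1 -> 2 -> 3 -> 7 -> 11 -> 15 -> 16

Moves only go right or down, so the column and row indices never decrease.
Route from 1: right 2 to 3, down 3 to 15, right 1 to 16 — 6 moves in all.
Check: all required cells visited.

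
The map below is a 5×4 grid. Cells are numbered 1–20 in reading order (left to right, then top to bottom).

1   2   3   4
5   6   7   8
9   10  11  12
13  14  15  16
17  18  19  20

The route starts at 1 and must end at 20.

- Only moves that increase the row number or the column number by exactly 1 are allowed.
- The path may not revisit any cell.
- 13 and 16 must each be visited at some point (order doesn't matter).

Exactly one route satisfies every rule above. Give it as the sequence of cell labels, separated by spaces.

1 5 9 13 14 15 16 20

Moves only go right or down, so the column and row indices never decrease.
Route from 1: 3× down (reaching 13), 3× right (reaching 16), down to 20 — 7 moves in all.
Check: all required cells visited.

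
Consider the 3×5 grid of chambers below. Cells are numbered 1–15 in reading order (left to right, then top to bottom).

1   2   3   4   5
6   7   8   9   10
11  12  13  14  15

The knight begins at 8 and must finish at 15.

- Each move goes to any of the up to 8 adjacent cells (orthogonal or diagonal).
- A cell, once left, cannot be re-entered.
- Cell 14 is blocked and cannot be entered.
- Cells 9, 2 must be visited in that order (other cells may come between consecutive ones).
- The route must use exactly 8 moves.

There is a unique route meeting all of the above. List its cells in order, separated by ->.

The waypoints must appear in the order 9, 2, with no cell reused.
Route from 8: right 1 to 9, down-left 1 to 13, up-left 1 to 7, up 1 to 2, right 2 to 4, down-right 1 to 10, down 1 to 15 — 8 moves in all.
Check: order respected (9 at step 1, 2 at step 4); 8 moves as required.

8 -> 9 -> 13 -> 7 -> 2 -> 3 -> 4 -> 10 -> 15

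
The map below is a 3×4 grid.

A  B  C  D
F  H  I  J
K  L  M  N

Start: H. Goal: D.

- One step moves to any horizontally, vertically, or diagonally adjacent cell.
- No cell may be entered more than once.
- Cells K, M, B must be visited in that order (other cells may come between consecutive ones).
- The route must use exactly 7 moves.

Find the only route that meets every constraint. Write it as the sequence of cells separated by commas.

H, K, L, M, I, B, C, D

The waypoints must appear in the order K, M, B, with no cell reused.
Route from H: down-left 1 to K, right 2 to M, up 1 to I, up-left 1 to B, right 2 to D — 7 moves in all.
Check: order respected (K at step 1, M at step 3, B at step 5); 7 moves as required.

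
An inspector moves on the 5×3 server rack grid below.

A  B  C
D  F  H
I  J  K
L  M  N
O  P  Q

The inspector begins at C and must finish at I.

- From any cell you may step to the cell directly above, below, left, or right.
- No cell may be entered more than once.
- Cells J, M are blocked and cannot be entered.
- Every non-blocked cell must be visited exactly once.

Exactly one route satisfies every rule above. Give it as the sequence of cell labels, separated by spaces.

C B A D F H K N Q P O L I

Need to visit all 13 open cells exactly once, starting at C and ending at I.
Cell P has only two open neighbours (O and Q), so the path must pass straight through it: one of those is the cell it's entered from and the other is where it exits.
Route from C: 2× left (reaching A), down to D, 2× right (reaching H), 3× down (reaching Q), 2× left (reaching O), 2× up (reaching I) — 12 moves in all.
Check: all 13 open cells covered.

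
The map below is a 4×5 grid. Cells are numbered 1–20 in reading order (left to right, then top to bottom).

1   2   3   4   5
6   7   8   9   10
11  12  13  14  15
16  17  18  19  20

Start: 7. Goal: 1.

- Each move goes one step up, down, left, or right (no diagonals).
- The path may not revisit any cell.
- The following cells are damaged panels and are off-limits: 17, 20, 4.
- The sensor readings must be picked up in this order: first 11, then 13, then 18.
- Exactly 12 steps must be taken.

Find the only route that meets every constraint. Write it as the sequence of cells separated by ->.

The waypoints must appear in the order 11, 13, 18, with no cell reused.
Route from 7: left 1 to 6, down 1 to 11, right 2 to 13, down 1 to 18, right 1 to 19, up 2 to 9, left 1 to 8, up 1 to 3, left 2 to 1 — 12 moves in all.
Check: order respected (11 at step 2, 13 at step 4, 18 at step 5); 12 moves as required.

7 -> 6 -> 11 -> 12 -> 13 -> 18 -> 19 -> 14 -> 9 -> 8 -> 3 -> 2 -> 1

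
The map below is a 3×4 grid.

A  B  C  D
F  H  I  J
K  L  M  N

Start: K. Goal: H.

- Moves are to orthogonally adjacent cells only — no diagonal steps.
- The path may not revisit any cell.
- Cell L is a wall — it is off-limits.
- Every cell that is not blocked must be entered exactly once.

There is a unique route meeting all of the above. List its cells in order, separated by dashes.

Need to visit all 11 open cells exactly once, starting at K and ending at H.
Cell N has only two open neighbours (J and M), so the path must pass straight through it: one of those is the cell it's entered from and the other is where it exits.
Route from K: up 2 to A, right 3 to D, down 2 to N, left 1 to M, up 1 to I, left 1 to H — 10 moves in all.
Check: all 11 open cells covered.

K - F - A - B - C - D - J - N - M - I - H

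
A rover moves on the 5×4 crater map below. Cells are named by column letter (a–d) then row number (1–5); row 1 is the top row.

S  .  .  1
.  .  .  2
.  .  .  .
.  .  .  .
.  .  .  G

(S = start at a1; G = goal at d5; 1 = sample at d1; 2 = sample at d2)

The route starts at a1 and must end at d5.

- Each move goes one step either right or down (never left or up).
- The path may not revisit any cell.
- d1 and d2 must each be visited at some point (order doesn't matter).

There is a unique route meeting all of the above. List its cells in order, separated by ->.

a1 -> b1 -> c1 -> d1 -> d2 -> d3 -> d4 -> d5

Moves only go right or down, so the column and row indices never decrease.
Route from a1: right 3 to d1, down 4 to d5 — 7 moves in all.
Check: all required cells visited.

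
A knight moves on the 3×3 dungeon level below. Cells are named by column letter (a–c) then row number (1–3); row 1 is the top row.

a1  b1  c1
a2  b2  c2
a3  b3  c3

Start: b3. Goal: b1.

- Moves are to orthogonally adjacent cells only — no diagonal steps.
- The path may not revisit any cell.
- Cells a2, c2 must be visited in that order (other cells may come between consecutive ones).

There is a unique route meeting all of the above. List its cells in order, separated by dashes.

b3 - a3 - a2 - b2 - c2 - c1 - b1

The waypoints must appear in the order a2, c2, with no cell reused.
Route from b3: left to a3, up to a2, 2× right (reaching c2), up to c1, left to b1 — 6 moves in all.
Check: order respected (a2 at step 2, c2 at step 4).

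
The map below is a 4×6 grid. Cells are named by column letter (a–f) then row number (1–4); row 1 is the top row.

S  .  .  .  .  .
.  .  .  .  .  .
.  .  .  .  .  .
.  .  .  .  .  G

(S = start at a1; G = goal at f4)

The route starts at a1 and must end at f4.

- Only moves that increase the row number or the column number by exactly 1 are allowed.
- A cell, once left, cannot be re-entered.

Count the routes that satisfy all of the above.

A right/down-only route from a1 to f4 makes exactly 3 down-moves and 5 right-moves in some order.
With no other constraints that would be C(8,3) = 56 routes.
That gives 56 routes.

56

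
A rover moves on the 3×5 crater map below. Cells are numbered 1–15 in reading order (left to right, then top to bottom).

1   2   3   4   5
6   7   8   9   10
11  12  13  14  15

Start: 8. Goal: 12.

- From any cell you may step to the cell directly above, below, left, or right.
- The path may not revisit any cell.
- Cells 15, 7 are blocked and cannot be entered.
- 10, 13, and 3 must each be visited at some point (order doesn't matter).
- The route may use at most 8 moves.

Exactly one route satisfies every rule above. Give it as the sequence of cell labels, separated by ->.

The 8-move cap with required stops at 10, 13, 3 leaves no slack for detours.
Route from 8: up to 3, 2× right (reaching 5), down to 10, left to 9, down to 14, 2× left (reaching 12) — 8 moves in all.
Check: all required cells visited; 8 ≤ 8 moves.

8 -> 3 -> 4 -> 5 -> 10 -> 9 -> 14 -> 13 -> 12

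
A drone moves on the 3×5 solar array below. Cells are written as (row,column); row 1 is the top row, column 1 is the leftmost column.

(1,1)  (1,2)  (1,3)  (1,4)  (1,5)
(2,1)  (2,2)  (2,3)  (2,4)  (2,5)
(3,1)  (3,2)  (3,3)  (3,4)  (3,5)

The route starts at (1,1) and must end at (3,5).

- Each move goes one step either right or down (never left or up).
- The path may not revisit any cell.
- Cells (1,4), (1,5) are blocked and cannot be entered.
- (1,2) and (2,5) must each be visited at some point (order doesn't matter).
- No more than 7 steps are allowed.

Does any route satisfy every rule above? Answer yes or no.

yes

One route that works: (1,1) → (1,2) → (2,2) → (2,3) → (2,4) → (2,5) → (3,5).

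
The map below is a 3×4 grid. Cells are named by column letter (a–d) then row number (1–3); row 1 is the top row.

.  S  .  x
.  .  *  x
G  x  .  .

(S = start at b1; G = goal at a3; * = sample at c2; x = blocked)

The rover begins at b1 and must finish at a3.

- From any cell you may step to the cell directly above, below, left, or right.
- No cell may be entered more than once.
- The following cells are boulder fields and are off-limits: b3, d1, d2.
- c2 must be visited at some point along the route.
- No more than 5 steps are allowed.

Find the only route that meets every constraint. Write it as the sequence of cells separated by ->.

Any route must reach c2 and still end at a3 within 5 moves, so the order of the required stops is forced.
Route from b1: right 1 to c1, down 1 to c2, left 2 to a2, down 1 to a3 — 5 moves in all.
Check: all required cells visited; 5 ≤ 5 moves.

b1 -> c1 -> c2 -> b2 -> a2 -> a3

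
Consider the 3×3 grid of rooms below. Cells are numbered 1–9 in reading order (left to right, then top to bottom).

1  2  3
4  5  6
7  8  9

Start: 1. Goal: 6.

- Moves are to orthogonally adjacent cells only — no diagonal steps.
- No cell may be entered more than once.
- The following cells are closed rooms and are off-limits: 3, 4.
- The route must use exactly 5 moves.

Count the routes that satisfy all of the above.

Need simple routes of exactly 5 moves from 1 to 6 (Manhattan distance 3, so 1 moves are spent on a detour and 1 undoing it).
Enumerating: 1 2 5 8 9 6.
That gives 1 route.

1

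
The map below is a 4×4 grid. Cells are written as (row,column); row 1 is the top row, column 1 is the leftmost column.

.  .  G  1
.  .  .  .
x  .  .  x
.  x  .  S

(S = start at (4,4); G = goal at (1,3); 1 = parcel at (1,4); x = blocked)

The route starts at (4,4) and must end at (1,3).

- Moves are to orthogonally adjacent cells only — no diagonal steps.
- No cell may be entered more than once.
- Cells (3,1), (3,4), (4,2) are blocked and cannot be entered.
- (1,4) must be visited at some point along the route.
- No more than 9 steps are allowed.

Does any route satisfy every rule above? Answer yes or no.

yes

One route that works: (4,4) → (4,3) → (3,3) → (2,3) → (2,4) → (1,4) → (1,3).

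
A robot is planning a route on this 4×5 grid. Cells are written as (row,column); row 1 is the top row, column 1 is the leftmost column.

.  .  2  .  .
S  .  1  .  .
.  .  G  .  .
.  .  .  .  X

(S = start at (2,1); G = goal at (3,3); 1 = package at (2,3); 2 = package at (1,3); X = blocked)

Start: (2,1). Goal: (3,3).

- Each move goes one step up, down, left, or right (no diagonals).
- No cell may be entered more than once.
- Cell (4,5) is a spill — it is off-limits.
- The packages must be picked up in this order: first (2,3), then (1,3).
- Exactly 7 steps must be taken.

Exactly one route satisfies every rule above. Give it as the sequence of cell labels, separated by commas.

(2,1), (2,2), (2,3), (1,3), (1,4), (2,4), (3,4), (3,3)

The waypoints must appear in the order (2,3), (1,3), with no cell reused.
Route from (2,1): right 2 to (2,3), up 1 to (1,3), right 1 to (1,4), down 2 to (3,4), left 1 to (3,3) — 7 moves in all.
Check: order respected (1 at step 2, 2 at step 3); 7 moves as required.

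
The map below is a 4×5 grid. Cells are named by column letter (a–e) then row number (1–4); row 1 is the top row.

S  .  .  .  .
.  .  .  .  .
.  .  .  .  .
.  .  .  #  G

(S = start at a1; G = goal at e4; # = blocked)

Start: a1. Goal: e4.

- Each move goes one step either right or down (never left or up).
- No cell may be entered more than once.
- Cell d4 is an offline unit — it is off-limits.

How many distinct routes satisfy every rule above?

A right/down-only route from a1 to e4 makes exactly 3 down-moves and 4 right-moves in some order.
With no other constraints that would be C(7,3) = 35 routes.
Subtract routes through each blocked cell (inclusion–exclusion for overlaps): − through d4: 20 → 15.
That gives 15 routes.

15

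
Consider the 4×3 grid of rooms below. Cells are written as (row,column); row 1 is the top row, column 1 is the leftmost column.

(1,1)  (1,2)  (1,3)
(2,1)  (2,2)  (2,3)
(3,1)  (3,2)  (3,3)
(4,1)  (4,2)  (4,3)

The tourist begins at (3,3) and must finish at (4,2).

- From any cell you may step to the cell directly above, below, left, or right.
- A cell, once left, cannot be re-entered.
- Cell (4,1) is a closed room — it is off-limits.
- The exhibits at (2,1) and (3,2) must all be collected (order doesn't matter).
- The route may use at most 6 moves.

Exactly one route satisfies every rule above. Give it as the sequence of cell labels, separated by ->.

(3,3) -> (2,3) -> (2,2) -> (2,1) -> (3,1) -> (3,2) -> (4,2)

The budget equals the shortest possible length, so every move has to be on a shortest route through the required cells.
Route from (3,3): up 1 to (2,3), left 2 to (2,1), down 1 to (3,1), right 1 to (3,2), down 1 to (4,2) — 6 moves in all.
Check: all required cells visited; 6 ≤ 6 moves.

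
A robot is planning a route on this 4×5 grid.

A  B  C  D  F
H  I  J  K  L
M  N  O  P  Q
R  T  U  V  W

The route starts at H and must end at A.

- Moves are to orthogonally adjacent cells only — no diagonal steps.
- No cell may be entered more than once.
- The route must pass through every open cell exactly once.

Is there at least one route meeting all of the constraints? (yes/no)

One route that works: H → M → R → T → N → I → J → O → U → V → W → Q → P → K → L → F → D → C → B → A.

yes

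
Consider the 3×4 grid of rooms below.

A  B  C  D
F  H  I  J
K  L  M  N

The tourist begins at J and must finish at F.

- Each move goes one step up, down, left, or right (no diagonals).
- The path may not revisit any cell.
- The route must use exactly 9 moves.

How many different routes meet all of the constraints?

4

Need simple routes of exactly 9 moves from J to F (Manhattan distance 3, so 3 moves are spent on a detour and 3 undoing it).
Enumerating: J D C I M L H B A F | J D C B H I M L K F | J N M I C B H L K F | J N M L H I C B A F.
That gives 4 routes.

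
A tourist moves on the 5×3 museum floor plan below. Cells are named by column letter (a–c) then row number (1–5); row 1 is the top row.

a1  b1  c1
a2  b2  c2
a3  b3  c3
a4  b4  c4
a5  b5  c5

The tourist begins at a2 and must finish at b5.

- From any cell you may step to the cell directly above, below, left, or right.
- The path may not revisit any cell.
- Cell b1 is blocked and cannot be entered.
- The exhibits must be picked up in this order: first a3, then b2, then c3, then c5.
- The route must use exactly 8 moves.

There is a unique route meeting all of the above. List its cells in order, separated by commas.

The waypoints must appear in the order a3, b2, c3, c5, with no cell reused.
Route from a2: down to a3, right to b3, up to b2, right to c2, 3× down (reaching c5), left to b5 — 8 moves in all.
Check: order respected (a3 at step 1, b2 at step 3, c3 at step 5, c5 at step 7); 8 moves as required.

a2, a3, b3, b2, c2, c3, c4, c5, b5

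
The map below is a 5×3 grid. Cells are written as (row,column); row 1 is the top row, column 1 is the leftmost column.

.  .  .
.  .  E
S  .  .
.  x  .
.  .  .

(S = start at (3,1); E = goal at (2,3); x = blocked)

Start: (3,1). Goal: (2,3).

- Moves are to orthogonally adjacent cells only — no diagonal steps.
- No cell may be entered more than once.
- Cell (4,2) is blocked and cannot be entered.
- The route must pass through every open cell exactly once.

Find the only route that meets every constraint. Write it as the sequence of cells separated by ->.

(3,1) -> (4,1) -> (5,1) -> (5,2) -> (5,3) -> (4,3) -> (3,3) -> (3,2) -> (2,2) -> (2,1) -> (1,1) -> (1,2) -> (1,3) -> (2,3)

Need to visit all 14 open cells exactly once, starting at (3,1) and ending at (2,3).
Cell (5,1) has only two open neighbours ((4,1) and (5,2)), so the path must pass straight through it: one of those is the cell it's entered from and the other is where it exits.
Route from (3,1): down 2 to (5,1), right 2 to (5,3), up 2 to (3,3), left 1 to (3,2), up 1 to (2,2), left 1 to (2,1), up 1 to (1,1), right 2 to (1,3), down 1 to (2,3) — 13 moves in all.
Check: all 14 open cells covered.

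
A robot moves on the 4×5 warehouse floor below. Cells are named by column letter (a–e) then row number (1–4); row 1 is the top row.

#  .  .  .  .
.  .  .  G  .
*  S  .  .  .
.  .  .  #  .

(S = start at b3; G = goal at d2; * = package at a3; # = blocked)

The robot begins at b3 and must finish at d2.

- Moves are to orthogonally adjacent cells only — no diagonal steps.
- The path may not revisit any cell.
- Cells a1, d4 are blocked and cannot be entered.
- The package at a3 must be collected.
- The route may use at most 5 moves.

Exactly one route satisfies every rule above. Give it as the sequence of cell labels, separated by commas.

b3, a3, a2, b2, c2, d2

Any route must reach a3 and still end at d2 within 5 moves, so the order of the required stops is forced.
Route from b3: left 1 to a3, up 1 to a2, right 3 to d2 — 5 moves in all.
Check: all required cells visited; 5 ≤ 5 moves.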